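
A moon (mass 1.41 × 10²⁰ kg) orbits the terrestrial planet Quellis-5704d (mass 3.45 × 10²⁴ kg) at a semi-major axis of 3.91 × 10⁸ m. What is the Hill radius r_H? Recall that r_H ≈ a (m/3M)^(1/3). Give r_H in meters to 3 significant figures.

9.34 × 10⁶ m

r_H ≈ a (m/3M)^(1/3)
    = (3.91 × 10⁸) × (1.41 × 10²⁰ / (3 × 3.45 × 10²⁴))^(1/3)
    = 9.34 × 10⁶ m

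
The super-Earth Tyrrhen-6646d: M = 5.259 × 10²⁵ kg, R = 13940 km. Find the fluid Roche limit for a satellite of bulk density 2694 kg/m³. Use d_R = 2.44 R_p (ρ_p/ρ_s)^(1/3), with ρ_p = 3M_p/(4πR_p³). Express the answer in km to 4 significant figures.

40760 km

ρ_p = 3M_p/(4πR_p³) = 3 × (5.259 × 10²⁵) / (4π × (1.394 × 10⁷ m)³) = 4635 kg/m³
d_R = 2.44 × 13940 km × (4635/2694)^(1/3)
    = 40760 km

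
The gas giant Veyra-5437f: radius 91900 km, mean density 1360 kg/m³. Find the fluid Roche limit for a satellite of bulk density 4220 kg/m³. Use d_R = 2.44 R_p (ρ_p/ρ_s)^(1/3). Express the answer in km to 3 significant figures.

d_R = 2.44 × 91900 km × (1360/4220)^(1/3)
    = 1.54 × 10⁵ km

1.54 × 10⁵ km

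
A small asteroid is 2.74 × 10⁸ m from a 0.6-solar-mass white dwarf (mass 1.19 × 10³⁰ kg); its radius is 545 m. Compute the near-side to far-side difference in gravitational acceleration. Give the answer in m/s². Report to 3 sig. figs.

8.42 × 10⁻³ m/s²

Near-to-far spans 2r, so the tidal difference is twice the near-to-center value: 4GMr/d³.
Δg = 4GMr/d³
   = 4 × (6.674 × 10⁻¹¹) × (1.19 × 10³⁰) × (545) / (2.74 × 10⁸)³
   = 8.42 × 10⁻³ m/s²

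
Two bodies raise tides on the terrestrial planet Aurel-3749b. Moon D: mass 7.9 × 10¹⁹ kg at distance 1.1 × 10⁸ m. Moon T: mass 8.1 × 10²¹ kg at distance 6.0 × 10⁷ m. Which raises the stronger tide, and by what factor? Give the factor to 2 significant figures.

Moon T, by a factor of ≈ 630

Compare M/d³ for the two perturbers:
Moon D: (7.9 × 10¹⁹) / (1.1 × 10⁸)³ = 5.935 × 10⁻⁵
Moon T: (8.1 × 10²¹) / (6.0 × 10⁷)³ = 3.750 × 10⁻²
Ratio (larger/smaller) = 630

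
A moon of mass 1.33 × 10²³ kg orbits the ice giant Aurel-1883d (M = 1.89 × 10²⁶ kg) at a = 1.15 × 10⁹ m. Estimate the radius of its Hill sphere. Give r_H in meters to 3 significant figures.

7.09 × 10⁷ m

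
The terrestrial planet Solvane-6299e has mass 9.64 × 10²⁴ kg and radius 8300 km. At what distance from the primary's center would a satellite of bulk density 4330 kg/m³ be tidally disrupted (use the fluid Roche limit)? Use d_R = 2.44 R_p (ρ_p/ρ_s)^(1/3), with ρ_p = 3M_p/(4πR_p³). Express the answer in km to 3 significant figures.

ρ_p = 3M_p/(4πR_p³) = 3 × (9.64 × 10²⁴) / (4π × (8.30 × 10⁶ m)³) = 4020 kg/m³
d_R = 2.44 × 8300 km × (4020/4330)^(1/3)
    = 19800 km

19800 km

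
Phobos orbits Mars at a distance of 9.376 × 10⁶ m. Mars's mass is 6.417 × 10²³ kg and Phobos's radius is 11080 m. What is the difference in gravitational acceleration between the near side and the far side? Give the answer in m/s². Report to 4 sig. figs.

2.303 × 10⁻³ m/s²

Differencing GM/(d−r)² and GM/(d+r)² to first order in r/d gives 4GMr/d³.
a_tidal = 4GMr/d³
        = 4 × (6.674 × 10⁻¹¹) × (6.417 × 10²³) × (11080) / (9.376 × 10⁶)³
        = 2.303 × 10⁻³ m/s²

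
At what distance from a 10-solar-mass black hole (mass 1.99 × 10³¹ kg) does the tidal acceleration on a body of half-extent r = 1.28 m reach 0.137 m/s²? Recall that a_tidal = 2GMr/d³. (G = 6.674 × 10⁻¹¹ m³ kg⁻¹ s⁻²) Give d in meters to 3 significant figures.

2.92 × 10⁷ m

2GMr/d³ = a_tidal  ⇒  d = (2GMr / a_tidal)^(1/3)
d = (2 × 6.674×10⁻¹¹ × (1.99 × 10³¹) × (1.28) / (0.137))^(1/3)
  = 2.92 × 10⁷ m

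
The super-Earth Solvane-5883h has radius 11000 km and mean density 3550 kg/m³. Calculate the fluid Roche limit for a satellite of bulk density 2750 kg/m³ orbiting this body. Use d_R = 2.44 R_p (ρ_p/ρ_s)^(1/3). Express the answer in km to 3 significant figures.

29200 km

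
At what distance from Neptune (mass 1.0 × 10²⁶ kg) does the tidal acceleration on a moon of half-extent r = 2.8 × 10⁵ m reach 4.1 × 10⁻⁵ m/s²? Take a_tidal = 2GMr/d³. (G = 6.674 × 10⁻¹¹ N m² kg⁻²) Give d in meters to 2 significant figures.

4.5 × 10⁸ m

2GMr/d³ = a_tidal  ⇒  d = (2GMr / a_tidal)^(1/3)
d = (2 × 6.674×10⁻¹¹ × (1.0 × 10²⁶) × (2.8 × 10⁵) / (4.1 × 10⁻⁵))^(1/3)
  = 4.5 × 10⁸ m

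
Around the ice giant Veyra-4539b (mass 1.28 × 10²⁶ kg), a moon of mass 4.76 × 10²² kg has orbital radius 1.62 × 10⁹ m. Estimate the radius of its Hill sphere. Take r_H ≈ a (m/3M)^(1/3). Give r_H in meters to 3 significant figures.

8.08 × 10⁷ m

r_H ≈ a (m/3M)^(1/3)
    = (1.62 × 10⁹) × (4.76 × 10²² / (3 × 1.28 × 10²⁶))^(1/3)
    = 8.08 × 10⁷ m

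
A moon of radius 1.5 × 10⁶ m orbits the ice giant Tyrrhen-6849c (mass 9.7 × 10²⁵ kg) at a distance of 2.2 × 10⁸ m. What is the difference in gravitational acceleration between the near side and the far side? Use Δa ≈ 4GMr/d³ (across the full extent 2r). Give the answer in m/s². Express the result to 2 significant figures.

Δa = 4GMr/d³
   = 4 × (6.674 × 10⁻¹¹) × (9.7 × 10²⁵) × (1.5 × 10⁶) / (2.2 × 10⁸)³
   = 3.6 × 10⁻³ m/s²

3.6 × 10⁻³ m/s²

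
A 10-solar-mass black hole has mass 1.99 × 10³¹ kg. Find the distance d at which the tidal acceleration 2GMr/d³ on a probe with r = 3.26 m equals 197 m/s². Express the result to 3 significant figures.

3.53 × 10⁶ m

2GMr/d³ = a_tidal  ⇒  d = (2GMr / a_tidal)^(1/3)
d = (2 × 6.674×10⁻¹¹ × (1.99 × 10³¹) × (3.26) / (197))^(1/3)
  = 3.53 × 10⁶ m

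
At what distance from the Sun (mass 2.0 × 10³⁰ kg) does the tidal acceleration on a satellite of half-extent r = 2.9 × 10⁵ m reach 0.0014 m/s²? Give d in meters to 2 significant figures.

2GMr/d³ = a_tidal  ⇒  d = (2GMr / a_tidal)^(1/3)
d = (2 × 6.674×10⁻¹¹ × (2.0 × 10³⁰) × (2.9 × 10⁵) / (0.0014))^(1/3)
  = 3.8 × 10⁹ m

3.8 × 10⁹ m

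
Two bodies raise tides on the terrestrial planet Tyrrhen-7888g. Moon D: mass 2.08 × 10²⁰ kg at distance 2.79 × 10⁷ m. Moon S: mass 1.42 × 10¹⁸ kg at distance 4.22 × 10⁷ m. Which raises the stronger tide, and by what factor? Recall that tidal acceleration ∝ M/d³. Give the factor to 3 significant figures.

Compare M/d³ for the two perturbers:
Moon D: (2.08 × 10²⁰) / (2.79 × 10⁷)³ = 9.577 × 10⁻³
Moon S: (1.42 × 10¹⁸) / (4.22 × 10⁷)³ = 1.890 × 10⁻⁵
Ratio (larger/smaller) = 507

Moon D, by a factor of ≈ 507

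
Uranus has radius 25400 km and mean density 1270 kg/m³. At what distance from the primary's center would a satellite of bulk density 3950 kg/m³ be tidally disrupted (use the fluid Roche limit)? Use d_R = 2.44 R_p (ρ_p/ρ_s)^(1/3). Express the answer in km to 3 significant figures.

d_R = 2.44 × 25400 km × (1270/3950)^(1/3)
    = 42500 km

42500 km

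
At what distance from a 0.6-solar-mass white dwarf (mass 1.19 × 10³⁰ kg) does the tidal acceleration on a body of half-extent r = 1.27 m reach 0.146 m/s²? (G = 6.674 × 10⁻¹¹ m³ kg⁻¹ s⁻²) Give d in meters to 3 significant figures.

1.11 × 10⁷ m

2GMr/d³ = a_tidal  ⇒  d = (2GMr / a_tidal)^(1/3)
d = (2 × 6.674×10⁻¹¹ × (1.19 × 10³⁰) × (1.27) / (0.146))^(1/3)
  = 1.11 × 10⁷ m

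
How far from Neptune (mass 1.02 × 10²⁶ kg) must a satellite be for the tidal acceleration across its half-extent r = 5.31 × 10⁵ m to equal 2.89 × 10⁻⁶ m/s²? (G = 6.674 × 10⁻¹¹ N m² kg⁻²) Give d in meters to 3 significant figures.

2GMr/d³ = a_tidal  ⇒  d = (2GMr / a_tidal)^(1/3)
d = (2 × 6.674×10⁻¹¹ × (1.02 × 10²⁶) × (5.31 × 10⁵) / (2.89 × 10⁻⁶))^(1/3)
  = 1.36 × 10⁹ m

1.36 × 10⁹ m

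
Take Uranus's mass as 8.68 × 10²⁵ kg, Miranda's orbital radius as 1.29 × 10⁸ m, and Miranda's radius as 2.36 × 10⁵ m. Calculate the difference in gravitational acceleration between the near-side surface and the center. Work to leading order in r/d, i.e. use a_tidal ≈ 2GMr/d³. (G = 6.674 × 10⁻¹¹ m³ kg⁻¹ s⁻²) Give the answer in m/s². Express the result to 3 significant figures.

1.27 × 10⁻³ m/s²

The tidal stretch is the gradient of GM/d² times the body's extent r, hence the 1/d³ dependence.
Δg = 2GMr/d³
   = 2 × (6.674 × 10⁻¹¹) × (8.68 × 10²⁵) × (2.36 × 10⁵) / (1.29 × 10⁸)³
   = 1.27 × 10⁻³ m/s²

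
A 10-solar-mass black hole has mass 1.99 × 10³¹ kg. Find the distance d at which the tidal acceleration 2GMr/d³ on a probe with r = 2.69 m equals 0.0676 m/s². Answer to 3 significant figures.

4.73 × 10⁷ m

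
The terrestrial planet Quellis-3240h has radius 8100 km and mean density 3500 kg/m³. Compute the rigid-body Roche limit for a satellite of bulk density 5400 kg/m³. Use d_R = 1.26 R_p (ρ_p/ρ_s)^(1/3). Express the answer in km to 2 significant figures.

8800 km

d_R = 1.26 × 8100 km × (3500/5400)^(1/3)
    = 8800 km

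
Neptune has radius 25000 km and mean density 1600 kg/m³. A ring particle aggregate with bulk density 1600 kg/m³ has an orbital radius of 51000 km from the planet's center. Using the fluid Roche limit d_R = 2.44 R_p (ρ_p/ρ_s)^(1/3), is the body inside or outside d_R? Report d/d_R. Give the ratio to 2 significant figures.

d_R = 2.44 × (25000 km) × (1600/1600)^(1/3) = 61000 km
d/d_R = (51000) / (61000) = 0.84
Since d/d_R < 1, the body is inside the Roche limit.

inside; d/d_R ≈ 0.84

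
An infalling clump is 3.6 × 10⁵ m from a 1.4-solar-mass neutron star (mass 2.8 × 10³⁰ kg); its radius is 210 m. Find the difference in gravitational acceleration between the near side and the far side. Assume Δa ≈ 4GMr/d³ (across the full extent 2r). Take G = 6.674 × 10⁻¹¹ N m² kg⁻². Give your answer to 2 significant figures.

3.4 × 10⁶ m/s²

a_tidal = 4GMr/d³
        = 4 × (6.674 × 10⁻¹¹) × (2.8 × 10³⁰) × (210) / (3.6 × 10⁵)³
        = 3.4 × 10⁶ m/s²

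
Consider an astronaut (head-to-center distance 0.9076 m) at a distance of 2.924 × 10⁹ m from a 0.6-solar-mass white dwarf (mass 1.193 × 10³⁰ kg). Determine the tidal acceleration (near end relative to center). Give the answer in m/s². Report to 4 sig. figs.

Differencing GM/(d−r)² and GM/d² to first order in r/d gives 2GMr/d³.
a_tidal = 2GMr/d³
        = 2 × (6.674 × 10⁻¹¹) × (1.193 × 10³⁰) × (0.9076) / (2.924 × 10⁹)³
        = 5.781 × 10⁻⁹ m/s²

5.781 × 10⁻⁹ m/s²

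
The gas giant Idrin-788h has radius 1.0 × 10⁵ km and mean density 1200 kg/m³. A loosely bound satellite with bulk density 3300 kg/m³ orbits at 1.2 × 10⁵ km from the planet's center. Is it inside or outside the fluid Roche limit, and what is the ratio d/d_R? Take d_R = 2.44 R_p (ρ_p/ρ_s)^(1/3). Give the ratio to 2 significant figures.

d_R = 2.44 × (1.0 × 10⁵ km) × (1200/3300)^(1/3) = 1.742 × 10⁵ km
d/d_R = (1.2 × 10⁵) / (1.742 × 10⁵) = 0.69
Since d/d_R < 1, the body is inside the Roche limit.

inside; d/d_R ≈ 0.69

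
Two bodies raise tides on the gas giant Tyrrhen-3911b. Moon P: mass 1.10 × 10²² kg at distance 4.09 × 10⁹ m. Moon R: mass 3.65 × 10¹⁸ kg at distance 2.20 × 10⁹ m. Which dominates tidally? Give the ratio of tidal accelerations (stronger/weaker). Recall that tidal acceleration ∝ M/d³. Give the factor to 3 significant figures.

Compare M/d³ for the two perturbers:
Moon P: (1.10 × 10²²) / (4.09 × 10⁹)³ = 1.608 × 10⁻⁷
Moon R: (3.65 × 10¹⁸) / (2.20 × 10⁹)³ = 3.428 × 10⁻¹⁰
Ratio (larger/smaller) = 469

Moon P, by a factor of ≈ 469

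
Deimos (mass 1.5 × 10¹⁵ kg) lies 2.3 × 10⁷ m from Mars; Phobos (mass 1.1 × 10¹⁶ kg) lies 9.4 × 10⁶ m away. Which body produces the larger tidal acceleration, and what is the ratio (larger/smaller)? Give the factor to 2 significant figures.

Phobos, by a factor of ≈ 110

Tidal stretch scales as M/d³; compute that for each body.
Deimos: (1.5 × 10¹⁵) / (2.3 × 10⁷)³ = 1.233 × 10⁻⁷
Phobos: (1.1 × 10¹⁶) / (9.4 × 10⁶)³ = 1.324 × 10⁻⁵
Ratio (larger/smaller) = 110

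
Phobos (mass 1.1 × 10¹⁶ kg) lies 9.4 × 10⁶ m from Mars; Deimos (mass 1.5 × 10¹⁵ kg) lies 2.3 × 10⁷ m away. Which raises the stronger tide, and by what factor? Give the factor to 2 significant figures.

The tide-raising term goes as M/d³ (the gradient of a 1/d² field).
Phobos: (1.1 × 10¹⁶) / (9.4 × 10⁶)³ = 1.324 × 10⁻⁵
Deimos: (1.5 × 10¹⁵) / (2.3 × 10⁷)³ = 1.233 × 10⁻⁷
Ratio (larger/smaller) = 110

Phobos, by a factor of ≈ 110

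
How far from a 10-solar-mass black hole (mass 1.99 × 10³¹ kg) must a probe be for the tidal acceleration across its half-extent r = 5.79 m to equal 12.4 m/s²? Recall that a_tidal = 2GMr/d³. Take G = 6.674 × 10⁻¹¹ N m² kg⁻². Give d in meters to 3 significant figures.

2GMr/d³ = a_tidal  ⇒  d = (2GMr / a_tidal)^(1/3)
d = (2 × 6.674×10⁻¹¹ × (1.99 × 10³¹) × (5.79) / (12.4))^(1/3)
  = 1.07 × 10⁷ m

1.07 × 10⁷ m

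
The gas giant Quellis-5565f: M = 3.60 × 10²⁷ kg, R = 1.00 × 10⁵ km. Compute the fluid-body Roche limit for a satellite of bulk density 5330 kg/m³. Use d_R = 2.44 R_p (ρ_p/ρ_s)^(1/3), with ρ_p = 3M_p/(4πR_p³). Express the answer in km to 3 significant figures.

1.33 × 10⁵ km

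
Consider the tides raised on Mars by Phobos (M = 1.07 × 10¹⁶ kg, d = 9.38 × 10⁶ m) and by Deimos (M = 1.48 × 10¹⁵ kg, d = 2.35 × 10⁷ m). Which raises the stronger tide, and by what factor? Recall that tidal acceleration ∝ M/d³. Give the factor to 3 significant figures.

Phobos, by a factor of ≈ 114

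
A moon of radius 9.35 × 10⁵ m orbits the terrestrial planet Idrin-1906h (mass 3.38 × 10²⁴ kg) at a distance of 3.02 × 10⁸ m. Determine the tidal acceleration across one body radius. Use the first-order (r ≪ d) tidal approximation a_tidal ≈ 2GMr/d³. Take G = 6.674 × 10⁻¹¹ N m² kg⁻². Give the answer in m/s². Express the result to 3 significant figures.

1.53 × 10⁻⁵ m/s²

Δa = 2GMr/d³
   = 2 × (6.674 × 10⁻¹¹) × (3.38 × 10²⁴) × (9.35 × 10⁵) / (3.02 × 10⁸)³
   = 1.53 × 10⁻⁵ m/s²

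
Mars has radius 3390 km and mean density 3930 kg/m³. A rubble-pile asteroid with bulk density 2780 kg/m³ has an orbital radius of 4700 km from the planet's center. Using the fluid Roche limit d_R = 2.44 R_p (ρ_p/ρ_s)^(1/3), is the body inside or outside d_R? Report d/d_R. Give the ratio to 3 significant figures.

d_R = 2.44 × (3390 km) × (3930/2780)^(1/3) = 9283 km
d/d_R = (4700) / (9283) = 0.506
Since d/d_R < 1, the body is inside the Roche limit.

inside; d/d_R ≈ 0.506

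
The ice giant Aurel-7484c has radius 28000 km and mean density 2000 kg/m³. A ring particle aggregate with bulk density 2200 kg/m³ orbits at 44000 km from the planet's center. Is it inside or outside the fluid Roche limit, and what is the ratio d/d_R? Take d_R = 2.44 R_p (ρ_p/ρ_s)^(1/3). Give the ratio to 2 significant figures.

d_R = 2.44 × (28000 km) × (2000/2200)^(1/3) = 66180 km
d/d_R = (44000) / (66180) = 0.66
Since d/d_R < 1, the body is inside the Roche limit.

inside; d/d_R ≈ 0.66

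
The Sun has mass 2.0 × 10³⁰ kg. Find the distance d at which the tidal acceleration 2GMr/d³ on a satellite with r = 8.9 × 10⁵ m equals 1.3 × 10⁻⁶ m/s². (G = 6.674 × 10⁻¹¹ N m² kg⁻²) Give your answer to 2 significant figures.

5.7 × 10¹⁰ m

2GMr/d³ = a_tidal  ⇒  d = (2GMr / a_tidal)^(1/3)
d = (2 × 6.674×10⁻¹¹ × (2.0 × 10³⁰) × (8.9 × 10⁵) / (1.3 × 10⁻⁶))^(1/3)
  = 5.7 × 10¹⁰ m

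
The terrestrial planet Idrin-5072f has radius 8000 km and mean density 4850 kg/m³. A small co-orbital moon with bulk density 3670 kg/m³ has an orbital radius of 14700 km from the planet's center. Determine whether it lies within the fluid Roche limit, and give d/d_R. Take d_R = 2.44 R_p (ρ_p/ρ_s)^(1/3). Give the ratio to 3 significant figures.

inside; d/d_R ≈ 0.686

d_R = 2.44 × (8000 km) × (4850/3670)^(1/3) = 21420 km
d/d_R = (14700) / (21420) = 0.686
Since d/d_R < 1, the body is inside the Roche limit.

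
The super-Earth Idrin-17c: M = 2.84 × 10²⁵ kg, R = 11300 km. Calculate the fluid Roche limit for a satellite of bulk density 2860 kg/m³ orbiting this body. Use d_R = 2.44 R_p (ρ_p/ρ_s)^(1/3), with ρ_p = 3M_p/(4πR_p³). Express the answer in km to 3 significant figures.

ρ_p = 3M_p/(4πR_p³) = 3 × (2.84 × 10²⁵) / (4π × (1.13 × 10⁷ m)³) = 4700 kg/m³
d_R = 2.44 × 11300 km × (4700/2860)^(1/3)
    = 32500 km

32500 km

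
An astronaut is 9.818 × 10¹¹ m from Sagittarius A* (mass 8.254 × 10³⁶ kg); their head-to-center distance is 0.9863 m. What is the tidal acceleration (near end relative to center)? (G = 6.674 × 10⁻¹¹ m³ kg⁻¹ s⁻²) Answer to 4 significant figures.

1.148 × 10⁻⁹ m/s²

The tidal stretch is the gradient of GM/d² times the body's extent r, hence the 1/d³ dependence.
Δg = 2GMr/d³
   = 2 × (6.674 × 10⁻¹¹) × (8.254 × 10³⁶) × (0.9863) / (9.818 × 10¹¹)³
   = 1.148 × 10⁻⁹ m/s²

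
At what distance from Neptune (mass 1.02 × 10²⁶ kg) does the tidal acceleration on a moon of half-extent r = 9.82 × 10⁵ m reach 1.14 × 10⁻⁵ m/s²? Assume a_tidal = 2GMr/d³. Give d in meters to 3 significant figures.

2GMr/d³ = a_tidal  ⇒  d = (2GMr / a_tidal)^(1/3)
d = (2 × 6.674×10⁻¹¹ × (1.02 × 10²⁶) × (9.82 × 10⁵) / (1.14 × 10⁻⁵))^(1/3)
  = 1.05 × 10⁹ m

1.05 × 10⁹ m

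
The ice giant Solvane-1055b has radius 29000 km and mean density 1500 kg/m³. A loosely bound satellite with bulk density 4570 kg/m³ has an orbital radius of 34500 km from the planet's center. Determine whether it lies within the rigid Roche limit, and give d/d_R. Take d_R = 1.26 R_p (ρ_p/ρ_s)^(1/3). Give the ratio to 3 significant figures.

outside; d/d_R ≈ 1.37

d_R = 1.26 × (29000 km) × (1500/4570)^(1/3) = 25210 km
d/d_R = (34500) / (25210) = 1.37
Since d/d_R > 1, the body is outside the Roche limit.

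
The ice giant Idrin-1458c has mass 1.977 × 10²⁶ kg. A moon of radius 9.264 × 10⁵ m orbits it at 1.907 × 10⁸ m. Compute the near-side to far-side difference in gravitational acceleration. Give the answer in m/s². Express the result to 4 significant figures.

The field gradient is 2GM/d³; across the full diameter 2r the difference is 4GMr/d³.
Δg = 4GMr/d³
   = 4 × (6.674 × 10⁻¹¹) × (1.977 × 10²⁶) × (9.264 × 10⁵) / (1.907 × 10⁸)³
   = 7.050 × 10⁻³ m/s²

7.050 × 10⁻³ m/s²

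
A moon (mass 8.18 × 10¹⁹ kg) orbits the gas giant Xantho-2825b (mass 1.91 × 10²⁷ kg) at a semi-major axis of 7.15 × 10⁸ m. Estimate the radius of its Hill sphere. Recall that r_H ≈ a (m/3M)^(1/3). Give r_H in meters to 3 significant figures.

r_H ≈ a (m/3M)^(1/3)
    = (7.15 × 10⁸) × (8.18 × 10¹⁹ / (3 × 1.91 × 10²⁷))^(1/3)
    = 1.73 × 10⁶ m

1.73 × 10⁶ m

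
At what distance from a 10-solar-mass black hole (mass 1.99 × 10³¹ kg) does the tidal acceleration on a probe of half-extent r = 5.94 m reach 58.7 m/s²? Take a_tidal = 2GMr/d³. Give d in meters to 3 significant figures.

6.45 × 10⁶ m

2GMr/d³ = a_tidal  ⇒  d = (2GMr / a_tidal)^(1/3)
d = (2 × 6.674×10⁻¹¹ × (1.99 × 10³¹) × (5.94) / (58.7))^(1/3)
  = 6.45 × 10⁶ m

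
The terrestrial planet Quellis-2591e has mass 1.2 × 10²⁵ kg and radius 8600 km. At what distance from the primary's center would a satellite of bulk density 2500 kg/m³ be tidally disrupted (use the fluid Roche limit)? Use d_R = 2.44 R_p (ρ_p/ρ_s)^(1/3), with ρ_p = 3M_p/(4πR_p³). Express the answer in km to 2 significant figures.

ρ_p = 3M_p/(4πR_p³) = 3 × (1.2 × 10²⁵) / (4π × (8.6 × 10⁶ m)³) = 4500 kg/m³
d_R = 2.44 × 8600 km × (4500/2500)^(1/3)
    = 26000 km

26000 km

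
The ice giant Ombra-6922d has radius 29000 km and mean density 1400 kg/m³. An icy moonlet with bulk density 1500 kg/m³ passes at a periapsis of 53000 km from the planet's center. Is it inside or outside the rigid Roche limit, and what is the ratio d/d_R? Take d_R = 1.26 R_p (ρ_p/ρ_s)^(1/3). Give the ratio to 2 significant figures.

outside; d/d_R ≈ 1.5

d_R = 1.26 × (29000 km) × (1400/1500)^(1/3) = 35710 km
d/d_R = (53000) / (35710) = 1.5
Since d/d_R > 1, the body is outside the Roche limit.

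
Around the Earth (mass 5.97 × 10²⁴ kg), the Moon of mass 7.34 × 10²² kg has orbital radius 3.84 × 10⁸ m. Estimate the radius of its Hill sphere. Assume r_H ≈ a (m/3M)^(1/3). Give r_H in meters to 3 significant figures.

6.15 × 10⁷ m

r_H ≈ a (m/3M)^(1/3)
    = (3.84 × 10⁸) × (7.34 × 10²² / (3 × 5.97 × 10²⁴))^(1/3)
    = 6.15 × 10⁷ m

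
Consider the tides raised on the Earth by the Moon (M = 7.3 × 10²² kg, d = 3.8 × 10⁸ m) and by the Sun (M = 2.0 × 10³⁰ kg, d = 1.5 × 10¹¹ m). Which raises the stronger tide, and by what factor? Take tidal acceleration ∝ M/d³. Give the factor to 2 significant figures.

Compare M/d³ for the two perturbers:
The Moon: (7.3 × 10²²) / (3.8 × 10⁸)³ = 1.330 × 10⁻³
The Sun: (2.0 × 10³⁰) / (1.5 × 10¹¹)³ = 5.926 × 10⁻⁴
Ratio (larger/smaller) = 2.2

The Moon, by a factor of ≈ 2.2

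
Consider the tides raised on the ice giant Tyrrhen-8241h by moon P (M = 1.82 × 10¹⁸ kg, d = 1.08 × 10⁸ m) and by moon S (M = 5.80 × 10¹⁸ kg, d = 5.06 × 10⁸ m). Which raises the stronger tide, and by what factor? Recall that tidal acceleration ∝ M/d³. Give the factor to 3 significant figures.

Tidal stretch scales as M/d³; compute that for each body.
Moon P: (1.82 × 10¹⁸) / (1.08 × 10⁸)³ = 1.445 × 10⁻⁶
Moon S: (5.80 × 10¹⁸) / (5.06 × 10⁸)³ = 4.477 × 10⁻⁸
Ratio (larger/smaller) = 32.3

Moon P, by a factor of ≈ 32.3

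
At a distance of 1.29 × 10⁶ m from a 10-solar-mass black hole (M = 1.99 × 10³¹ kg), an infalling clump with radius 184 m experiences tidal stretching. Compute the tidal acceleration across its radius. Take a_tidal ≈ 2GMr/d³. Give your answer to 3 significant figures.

Since r ≪ d, expand the inverse-square field across one radius to get the leading 2GMr/d³ term.
a_tidal = 2GMr/d³
        = 2 × (6.674 × 10⁻¹¹) × (1.99 × 10³¹) × (184) / (1.29 × 10⁶)³
        = 2.28 × 10⁵ m/s²

2.28 × 10⁵ m/s²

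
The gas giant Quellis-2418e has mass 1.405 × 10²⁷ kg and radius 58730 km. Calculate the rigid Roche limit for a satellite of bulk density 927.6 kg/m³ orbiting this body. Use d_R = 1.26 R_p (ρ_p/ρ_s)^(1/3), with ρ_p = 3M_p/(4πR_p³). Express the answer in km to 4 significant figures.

89770 km

ρ_p = 3M_p/(4πR_p³) = 3 × (1.405 × 10²⁷) / (4π × (5.873 × 10⁷ m)³) = 1656 kg/m³
d_R = 1.26 × 58730 km × (1656/927.6)^(1/3)
    = 89770 km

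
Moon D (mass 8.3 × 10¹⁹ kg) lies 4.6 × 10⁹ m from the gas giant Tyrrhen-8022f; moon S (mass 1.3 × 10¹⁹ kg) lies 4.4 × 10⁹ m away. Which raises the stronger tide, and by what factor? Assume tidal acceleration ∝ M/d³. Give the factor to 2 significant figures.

Moon D, by a factor of ≈ 5.6

Tidal stretch scales as M/d³; compute that for each body.
Moon D: (8.3 × 10¹⁹) / (4.6 × 10⁹)³ = 8.527 × 10⁻¹⁰
Moon S: (1.3 × 10¹⁹) / (4.4 × 10⁹)³ = 1.526 × 10⁻¹⁰
Ratio (larger/smaller) = 5.6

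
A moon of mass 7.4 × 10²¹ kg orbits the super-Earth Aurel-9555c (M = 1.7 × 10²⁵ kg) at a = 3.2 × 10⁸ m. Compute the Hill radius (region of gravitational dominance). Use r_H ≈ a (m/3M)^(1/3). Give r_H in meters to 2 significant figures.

1.7 × 10⁷ m

r_H ≈ a (m/3M)^(1/3)
    = (3.2 × 10⁸) × (7.4 × 10²¹ / (3 × 1.7 × 10²⁵))^(1/3)
    = 1.7 × 10⁷ m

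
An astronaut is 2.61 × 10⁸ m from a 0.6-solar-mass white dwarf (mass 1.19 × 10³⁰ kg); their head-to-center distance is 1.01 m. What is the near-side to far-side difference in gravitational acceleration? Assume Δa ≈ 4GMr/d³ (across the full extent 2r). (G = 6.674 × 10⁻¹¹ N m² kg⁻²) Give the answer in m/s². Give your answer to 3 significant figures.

1.80 × 10⁻⁵ m/s²

a_tidal = 4GMr/d³
        = 4 × (6.674 × 10⁻¹¹) × (1.19 × 10³⁰) × (1.01) / (2.61 × 10⁸)³
        = 1.80 × 10⁻⁵ m/s²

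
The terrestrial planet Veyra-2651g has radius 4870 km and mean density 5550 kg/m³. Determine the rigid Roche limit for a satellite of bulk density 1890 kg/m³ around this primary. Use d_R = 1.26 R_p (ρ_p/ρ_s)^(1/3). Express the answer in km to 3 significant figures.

d_R = 1.26 × 4870 km × (5550/1890)^(1/3)
    = 8790 km

8790 km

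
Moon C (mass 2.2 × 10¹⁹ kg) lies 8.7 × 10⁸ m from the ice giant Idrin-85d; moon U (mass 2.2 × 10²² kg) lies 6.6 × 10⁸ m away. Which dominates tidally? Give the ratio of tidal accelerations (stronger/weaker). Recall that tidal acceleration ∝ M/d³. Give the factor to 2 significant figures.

Tidal acceleration ∝ M/d³, so compare M/d³ for each.
Moon C: (2.2 × 10¹⁹) / (8.7 × 10⁸)³ = 3.341 × 10⁻⁸
Moon U: (2.2 × 10²²) / (6.6 × 10⁸)³ = 7.652 × 10⁻⁵
Ratio (larger/smaller) = 2300

Moon U, by a factor of ≈ 2300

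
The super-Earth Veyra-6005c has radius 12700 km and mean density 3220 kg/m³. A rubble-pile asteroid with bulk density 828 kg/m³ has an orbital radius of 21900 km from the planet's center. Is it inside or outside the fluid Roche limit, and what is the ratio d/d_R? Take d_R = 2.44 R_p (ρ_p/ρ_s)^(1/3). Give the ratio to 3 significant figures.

inside; d/d_R ≈ 0.449

d_R = 2.44 × (12700 km) × (3220/828)^(1/3) = 48730 km
d/d_R = (21900) / (48730) = 0.449
Since d/d_R < 1, the body is inside the Roche limit.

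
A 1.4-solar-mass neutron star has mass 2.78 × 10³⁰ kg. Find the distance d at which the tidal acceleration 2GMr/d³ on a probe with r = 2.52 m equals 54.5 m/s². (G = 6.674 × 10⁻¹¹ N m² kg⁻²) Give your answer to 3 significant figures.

2GMr/d³ = a_tidal  ⇒  d = (2GMr / a_tidal)^(1/3)
d = (2 × 6.674×10⁻¹¹ × (2.78 × 10³⁰) × (2.52) / (54.5))^(1/3)
  = 2.58 × 10⁶ m

2.58 × 10⁶ m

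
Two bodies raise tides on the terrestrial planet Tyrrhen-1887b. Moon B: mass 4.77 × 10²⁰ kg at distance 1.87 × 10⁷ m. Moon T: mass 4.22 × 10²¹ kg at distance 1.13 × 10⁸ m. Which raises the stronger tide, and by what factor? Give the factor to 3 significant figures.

Compare M/d³ for the two perturbers:
Moon B: (4.77 × 10²⁰) / (1.87 × 10⁷)³ = 7.294 × 10⁻²
Moon T: (4.22 × 10²¹) / (1.13 × 10⁸)³ = 2.925 × 10⁻³
Ratio (larger/smaller) = 24.9

Moon B, by a factor of ≈ 24.9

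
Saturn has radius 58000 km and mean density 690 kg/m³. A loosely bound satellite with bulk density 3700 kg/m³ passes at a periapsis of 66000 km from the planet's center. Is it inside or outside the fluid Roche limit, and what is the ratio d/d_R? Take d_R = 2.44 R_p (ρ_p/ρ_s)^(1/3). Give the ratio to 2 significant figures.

inside; d/d_R ≈ 0.82

d_R = 2.44 × (58000 km) × (690/3700)^(1/3) = 80850 km
d/d_R = (66000) / (80850) = 0.82
Since d/d_R < 1, the body is inside the Roche limit.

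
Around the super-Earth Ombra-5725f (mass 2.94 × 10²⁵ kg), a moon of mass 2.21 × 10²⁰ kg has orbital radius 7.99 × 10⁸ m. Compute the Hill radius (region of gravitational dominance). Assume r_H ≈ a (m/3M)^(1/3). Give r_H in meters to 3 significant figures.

r_H ≈ a (m/3M)^(1/3)
    = (7.99 × 10⁸) × (2.21 × 10²⁰ / (3 × 2.94 × 10²⁵))^(1/3)
    = 1.09 × 10⁷ m

1.09 × 10⁷ m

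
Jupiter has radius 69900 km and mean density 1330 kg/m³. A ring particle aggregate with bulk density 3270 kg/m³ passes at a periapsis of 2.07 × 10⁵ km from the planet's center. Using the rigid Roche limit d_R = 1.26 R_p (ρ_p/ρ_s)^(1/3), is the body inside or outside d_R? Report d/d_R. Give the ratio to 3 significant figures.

outside; d/d_R ≈ 3.17

d_R = 1.26 × (69900 km) × (1330/3270)^(1/3) = 65260 km
d/d_R = (2.07 × 10⁵) / (65260) = 3.17
Since d/d_R > 1, the body is outside the Roche limit.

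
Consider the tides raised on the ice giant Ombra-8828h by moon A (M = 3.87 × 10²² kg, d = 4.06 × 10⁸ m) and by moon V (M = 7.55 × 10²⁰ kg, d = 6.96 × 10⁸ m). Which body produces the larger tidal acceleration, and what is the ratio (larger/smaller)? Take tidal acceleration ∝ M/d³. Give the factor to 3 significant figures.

Tidal acceleration ∝ M/d³, so compare M/d³ for each.
Moon A: (3.87 × 10²²) / (4.06 × 10⁸)³ = 5.783 × 10⁻⁴
Moon V: (7.55 × 10²⁰) / (6.96 × 10⁸)³ = 2.239 × 10⁻⁶
Ratio (larger/smaller) = 258

Moon A, by a factor of ≈ 258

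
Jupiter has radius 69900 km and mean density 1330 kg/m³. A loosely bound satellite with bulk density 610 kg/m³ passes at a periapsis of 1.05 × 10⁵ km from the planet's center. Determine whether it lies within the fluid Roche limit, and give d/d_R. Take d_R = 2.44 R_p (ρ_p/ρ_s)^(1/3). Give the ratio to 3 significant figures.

d_R = 2.44 × (69900 km) × (1330/610)^(1/3) = 2.212 × 10⁵ km
d/d_R = (1.05 × 10⁵) / (2.212 × 10⁵) = 0.475
Since d/d_R < 1, the body is inside the Roche limit.

inside; d/d_R ≈ 0.475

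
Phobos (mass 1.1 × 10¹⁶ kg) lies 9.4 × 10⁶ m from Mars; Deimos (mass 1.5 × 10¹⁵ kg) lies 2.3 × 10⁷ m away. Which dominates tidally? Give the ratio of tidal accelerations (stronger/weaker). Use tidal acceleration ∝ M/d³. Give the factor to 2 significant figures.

Tidal acceleration ∝ M/d³, so compare M/d³ for each.
Phobos: (1.1 × 10¹⁶) / (9.4 × 10⁶)³ = 1.324 × 10⁻⁵
Deimos: (1.5 × 10¹⁵) / (2.3 × 10⁷)³ = 1.233 × 10⁻⁷
Ratio (larger/smaller) = 110

Phobos, by a factor of ≈ 110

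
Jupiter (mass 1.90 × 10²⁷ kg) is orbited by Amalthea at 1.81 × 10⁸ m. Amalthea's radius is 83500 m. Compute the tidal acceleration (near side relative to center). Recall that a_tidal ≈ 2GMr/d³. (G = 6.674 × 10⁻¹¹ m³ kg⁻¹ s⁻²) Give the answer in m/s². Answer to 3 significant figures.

3.57 × 10⁻³ m/s²

Since r ≪ d, expand the inverse-square field across one radius to get the leading 2GMr/d³ term.
Δg = 2GMr/d³
   = 2 × (6.674 × 10⁻¹¹) × (1.90 × 10²⁷) × (83500) / (1.81 × 10⁸)³
   = 3.57 × 10⁻³ m/s²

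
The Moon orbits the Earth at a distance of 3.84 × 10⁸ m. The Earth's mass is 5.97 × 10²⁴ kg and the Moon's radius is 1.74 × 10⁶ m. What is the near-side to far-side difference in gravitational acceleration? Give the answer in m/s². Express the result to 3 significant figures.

4.90 × 10⁻⁵ m/s²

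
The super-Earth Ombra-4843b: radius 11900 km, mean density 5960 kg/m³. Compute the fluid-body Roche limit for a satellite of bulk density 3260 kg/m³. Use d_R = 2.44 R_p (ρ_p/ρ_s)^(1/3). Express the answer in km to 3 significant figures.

35500 km

d_R = 2.44 × 11900 km × (5960/3260)^(1/3)
    = 35500 km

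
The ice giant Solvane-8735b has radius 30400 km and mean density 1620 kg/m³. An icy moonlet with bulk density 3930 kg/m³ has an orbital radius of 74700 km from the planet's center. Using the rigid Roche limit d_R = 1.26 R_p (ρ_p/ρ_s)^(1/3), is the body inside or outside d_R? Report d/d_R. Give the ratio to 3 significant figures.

d_R = 1.26 × (30400 km) × (1620/3930)^(1/3) = 28510 km
d/d_R = (74700) / (28510) = 2.62
Since d/d_R > 1, the body is outside the Roche limit.

outside; d/d_R ≈ 2.62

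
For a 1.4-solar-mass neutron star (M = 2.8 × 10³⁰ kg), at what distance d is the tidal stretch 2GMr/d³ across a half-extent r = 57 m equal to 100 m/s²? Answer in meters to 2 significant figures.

2GMr/d³ = a_tidal  ⇒  d = (2GMr / a_tidal)^(1/3)
d = (2 × 6.674×10⁻¹¹ × (2.8 × 10³⁰) × (57) / (100))^(1/3)
  = 6.0 × 10⁶ m

6.0 × 10⁶ m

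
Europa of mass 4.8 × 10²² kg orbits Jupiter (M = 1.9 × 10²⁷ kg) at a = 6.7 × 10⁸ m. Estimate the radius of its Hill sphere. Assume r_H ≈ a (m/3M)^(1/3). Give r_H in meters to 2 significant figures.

r_H ≈ a (m/3M)^(1/3)
    = (6.7 × 10⁸) × (4.8 × 10²² / (3 × 1.9 × 10²⁷))^(1/3)
    = 1.4 × 10⁷ m

1.4 × 10⁷ m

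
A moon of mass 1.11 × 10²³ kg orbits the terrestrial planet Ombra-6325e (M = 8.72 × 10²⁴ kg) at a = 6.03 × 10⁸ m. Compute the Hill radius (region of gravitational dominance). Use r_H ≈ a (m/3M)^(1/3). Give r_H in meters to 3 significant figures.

9.76 × 10⁷ m

r_H ≈ a (m/3M)^(1/3)
    = (6.03 × 10⁸) × (1.11 × 10²³ / (3 × 8.72 × 10²⁴))^(1/3)
    = 9.76 × 10⁷ m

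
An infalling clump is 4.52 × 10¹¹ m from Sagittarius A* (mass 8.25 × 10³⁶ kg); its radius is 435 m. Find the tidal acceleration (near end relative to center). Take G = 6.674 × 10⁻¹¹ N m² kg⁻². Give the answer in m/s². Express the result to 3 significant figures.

5.19 × 10⁻⁶ m/s²

Δa = 2GMr/d³
   = 2 × (6.674 × 10⁻¹¹) × (8.25 × 10³⁶) × (435) / (4.52 × 10¹¹)³
   = 5.19 × 10⁻⁶ m/s²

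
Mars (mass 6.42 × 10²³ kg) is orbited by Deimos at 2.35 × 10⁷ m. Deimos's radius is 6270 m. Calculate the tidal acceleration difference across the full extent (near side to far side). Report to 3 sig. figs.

Differencing GM/(d−r)² and GM/(d+r)² to first order in r/d gives 4GMr/d³.
Δg = 4GMr/d³
   = 4 × (6.674 × 10⁻¹¹) × (6.42 × 10²³) × (6270) / (2.35 × 10⁷)³
   = 8.28 × 10⁻⁵ m/s²

8.28 × 10⁻⁵ m/s²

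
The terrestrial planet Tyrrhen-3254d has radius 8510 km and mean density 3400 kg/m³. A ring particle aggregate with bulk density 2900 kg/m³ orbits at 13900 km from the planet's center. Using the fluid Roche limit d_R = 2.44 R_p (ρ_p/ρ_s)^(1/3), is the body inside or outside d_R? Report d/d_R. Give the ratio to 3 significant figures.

d_R = 2.44 × (8510 km) × (3400/2900)^(1/3) = 21900 km
d/d_R = (13900) / (21900) = 0.635
Since d/d_R < 1, the body is inside the Roche limit.

inside; d/d_R ≈ 0.635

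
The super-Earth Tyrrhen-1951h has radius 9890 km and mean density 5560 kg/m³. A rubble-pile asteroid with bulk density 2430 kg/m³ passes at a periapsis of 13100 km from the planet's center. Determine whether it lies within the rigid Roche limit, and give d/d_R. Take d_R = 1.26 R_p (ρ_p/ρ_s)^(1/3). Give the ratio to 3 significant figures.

d_R = 1.26 × (9890 km) × (5560/2430)^(1/3) = 16420 km
d/d_R = (13100) / (16420) = 0.798
Since d/d_R < 1, the body is inside the Roche limit.

inside; d/d_R ≈ 0.798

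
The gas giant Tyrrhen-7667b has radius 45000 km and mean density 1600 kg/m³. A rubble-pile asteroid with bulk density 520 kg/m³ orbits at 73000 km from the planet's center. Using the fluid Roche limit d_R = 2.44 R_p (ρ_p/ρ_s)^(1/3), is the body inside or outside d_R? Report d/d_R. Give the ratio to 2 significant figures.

inside; d/d_R ≈ 0.46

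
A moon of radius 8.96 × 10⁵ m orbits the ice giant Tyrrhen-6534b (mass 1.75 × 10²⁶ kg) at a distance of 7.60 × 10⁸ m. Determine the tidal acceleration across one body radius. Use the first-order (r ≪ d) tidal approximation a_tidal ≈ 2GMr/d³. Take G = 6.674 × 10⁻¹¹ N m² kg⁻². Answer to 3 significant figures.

4.77 × 10⁻⁵ m/s²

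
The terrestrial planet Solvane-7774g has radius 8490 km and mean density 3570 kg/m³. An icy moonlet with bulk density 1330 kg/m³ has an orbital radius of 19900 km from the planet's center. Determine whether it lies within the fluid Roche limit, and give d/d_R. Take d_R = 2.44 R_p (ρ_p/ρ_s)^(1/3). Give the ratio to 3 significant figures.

d_R = 2.44 × (8490 km) × (3570/1330)^(1/3) = 28790 km
d/d_R = (19900) / (28790) = 0.691
Since d/d_R < 1, the body is inside the Roche limit.

inside; d/d_R ≈ 0.691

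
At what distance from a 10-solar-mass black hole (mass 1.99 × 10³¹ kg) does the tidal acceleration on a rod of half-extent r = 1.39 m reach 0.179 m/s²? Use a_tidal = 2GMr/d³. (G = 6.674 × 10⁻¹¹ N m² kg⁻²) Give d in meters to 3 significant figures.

2.74 × 10⁷ m

2GMr/d³ = a_tidal  ⇒  d = (2GMr / a_tidal)^(1/3)
d = (2 × 6.674×10⁻¹¹ × (1.99 × 10³¹) × (1.39) / (0.179))^(1/3)
  = 2.74 × 10⁷ m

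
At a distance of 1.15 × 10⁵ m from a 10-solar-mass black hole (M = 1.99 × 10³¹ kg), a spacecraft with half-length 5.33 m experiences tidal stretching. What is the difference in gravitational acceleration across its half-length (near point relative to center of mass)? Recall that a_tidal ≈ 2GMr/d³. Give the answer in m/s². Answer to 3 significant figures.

The tidal stretch is the gradient of GM/d² times the body's extent r, hence the 1/d³ dependence.
Δa = 2GMr/d³
   = 2 × (6.674 × 10⁻¹¹) × (1.99 × 10³¹) × (5.33) / (1.15 × 10⁵)³
   = 9.31 × 10⁶ m/s²

9.31 × 10⁶ m/s²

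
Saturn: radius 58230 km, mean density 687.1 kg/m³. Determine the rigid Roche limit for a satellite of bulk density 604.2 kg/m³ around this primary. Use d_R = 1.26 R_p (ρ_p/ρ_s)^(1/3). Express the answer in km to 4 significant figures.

76580 km

d_R = 1.26 × 58230 km × (687.1/604.2)^(1/3)
    = 76580 km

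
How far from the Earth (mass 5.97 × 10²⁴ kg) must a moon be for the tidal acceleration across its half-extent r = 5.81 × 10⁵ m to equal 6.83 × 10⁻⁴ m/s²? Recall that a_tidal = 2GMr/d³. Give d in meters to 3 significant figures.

2GMr/d³ = a_tidal  ⇒  d = (2GMr / a_tidal)^(1/3)
d = (2 × 6.674×10⁻¹¹ × (5.97 × 10²⁴) × (5.81 × 10⁵) / (6.83 × 10⁻⁴))^(1/3)
  = 8.78 × 10⁷ m

8.78 × 10⁷ m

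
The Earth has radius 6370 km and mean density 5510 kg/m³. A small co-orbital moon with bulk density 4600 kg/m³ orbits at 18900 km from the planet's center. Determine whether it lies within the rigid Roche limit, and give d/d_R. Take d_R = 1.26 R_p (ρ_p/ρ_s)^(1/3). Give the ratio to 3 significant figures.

outside; d/d_R ≈ 2.22

d_R = 1.26 × (6370 km) × (5510/4600)^(1/3) = 8524 km
d/d_R = (18900) / (8524) = 2.22
Since d/d_R > 1, the body is outside the Roche limit.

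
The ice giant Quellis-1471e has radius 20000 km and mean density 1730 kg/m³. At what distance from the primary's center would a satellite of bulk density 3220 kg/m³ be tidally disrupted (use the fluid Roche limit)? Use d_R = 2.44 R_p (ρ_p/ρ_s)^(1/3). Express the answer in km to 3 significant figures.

39700 km

d_R = 2.44 × 20000 km × (1730/3220)^(1/3)
    = 39700 km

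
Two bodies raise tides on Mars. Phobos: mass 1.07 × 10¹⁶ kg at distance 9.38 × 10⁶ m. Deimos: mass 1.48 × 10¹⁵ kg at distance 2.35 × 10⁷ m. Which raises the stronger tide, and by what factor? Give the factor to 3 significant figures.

The tide-raising term goes as M/d³ (the gradient of a 1/d² field).
Phobos: (1.07 × 10¹⁶) / (9.38 × 10⁶)³ = 1.297 × 10⁻⁵
Deimos: (1.48 × 10¹⁵) / (2.35 × 10⁷)³ = 1.140 × 10⁻⁷
Ratio (larger/smaller) = 114

Phobos, by a factor of ≈ 114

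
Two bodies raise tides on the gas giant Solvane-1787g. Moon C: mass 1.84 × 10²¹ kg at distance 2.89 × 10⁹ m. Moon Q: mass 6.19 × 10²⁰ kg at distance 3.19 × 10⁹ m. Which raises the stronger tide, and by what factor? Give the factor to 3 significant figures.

Moon C, by a factor of ≈ 4.00

Tidal stretch scales as M/d³; compute that for each body.
Moon C: (1.84 × 10²¹) / (2.89 × 10⁹)³ = 7.623 × 10⁻⁸
Moon Q: (6.19 × 10²⁰) / (3.19 × 10⁹)³ = 1.907 × 10⁻⁸
Ratio (larger/smaller) = 4.00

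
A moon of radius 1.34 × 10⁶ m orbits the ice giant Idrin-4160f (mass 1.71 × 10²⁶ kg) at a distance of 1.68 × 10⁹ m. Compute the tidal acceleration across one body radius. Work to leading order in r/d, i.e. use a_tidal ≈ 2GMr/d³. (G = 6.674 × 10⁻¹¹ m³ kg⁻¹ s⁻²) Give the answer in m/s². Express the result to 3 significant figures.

Δa = 2GMr/d³
   = 2 × (6.674 × 10⁻¹¹) × (1.71 × 10²⁶) × (1.34 × 10⁶) / (1.68 × 10⁹)³
   = 6.45 × 10⁻⁶ m/s²

6.45 × 10⁻⁶ m/s²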